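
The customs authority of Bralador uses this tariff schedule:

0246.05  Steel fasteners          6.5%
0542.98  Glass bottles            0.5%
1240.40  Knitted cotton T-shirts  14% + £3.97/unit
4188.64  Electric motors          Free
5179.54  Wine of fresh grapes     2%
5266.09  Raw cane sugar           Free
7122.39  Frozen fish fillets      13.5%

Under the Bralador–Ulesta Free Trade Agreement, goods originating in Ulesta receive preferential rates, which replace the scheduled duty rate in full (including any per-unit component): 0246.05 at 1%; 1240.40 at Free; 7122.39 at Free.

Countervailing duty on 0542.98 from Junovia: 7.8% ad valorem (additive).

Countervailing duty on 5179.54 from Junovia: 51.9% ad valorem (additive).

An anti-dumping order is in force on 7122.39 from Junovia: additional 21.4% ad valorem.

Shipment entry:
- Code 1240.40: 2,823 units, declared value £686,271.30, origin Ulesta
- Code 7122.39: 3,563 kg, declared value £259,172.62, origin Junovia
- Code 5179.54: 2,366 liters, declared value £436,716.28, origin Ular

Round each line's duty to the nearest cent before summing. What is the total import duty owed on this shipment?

£99,185.57

Line 1 (1240.40, Ulesta, 2,823 units, £686,271.30):
Base rate for 1240.40 is 14% + £3.97/unit.
Origin Ulesta qualifies under the Bralador–Ulesta agreement and 1240.40 is covered: preferential rate Free applies instead.
Duty = £686,271.30 × 0% = £0.00.
Line 2 (7122.39, Junovia, 3,563 kg, £259,172.62):
Base rate for 7122.39 is 13.5%.
7122.39 has an FTA preferential rate, but origin Junovia is not Ulesta; base rate stands.
Additional duty on 7122.39 from Junovia: +21.4%. Applied ad valorem rate: 13.5% + 21.4% = 34.9%.
Duty = £259,172.62 × 34.9% = £90,451.24.
Line 3 (5179.54, Ular, 2,366 liters, £436,716.28):
Base rate for 5179.54 is 2%.
The additional-duty order on 5179.54 targets Junovia, not Ular; it does not apply.
Duty = £436,716.28 × 2% = £8,734.33.
Total = £0.00 + £90,451.24 + £8,734.33 = £99,185.57.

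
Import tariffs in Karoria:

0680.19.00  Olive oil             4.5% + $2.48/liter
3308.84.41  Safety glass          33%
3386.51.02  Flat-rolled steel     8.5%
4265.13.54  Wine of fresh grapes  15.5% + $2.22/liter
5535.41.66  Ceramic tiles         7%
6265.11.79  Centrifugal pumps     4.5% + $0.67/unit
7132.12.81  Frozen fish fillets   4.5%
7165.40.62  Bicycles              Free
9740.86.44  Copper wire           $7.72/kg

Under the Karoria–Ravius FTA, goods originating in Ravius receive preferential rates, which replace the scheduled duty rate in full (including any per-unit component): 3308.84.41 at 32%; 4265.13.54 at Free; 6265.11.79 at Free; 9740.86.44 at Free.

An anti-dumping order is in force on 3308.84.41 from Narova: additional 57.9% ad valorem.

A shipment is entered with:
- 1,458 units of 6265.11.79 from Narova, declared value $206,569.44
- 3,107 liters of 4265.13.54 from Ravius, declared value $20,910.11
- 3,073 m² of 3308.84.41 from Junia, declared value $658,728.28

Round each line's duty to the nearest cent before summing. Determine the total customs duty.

$227,652.81

Line 1 (6265.11.79, Narova, 1,458 units, $206,569.44):
Base rate for 6265.11.79 is 4.5% + $0.67/unit.
6265.11.79 has an FTA preferential rate, but origin Narova is not Ravius; base rate stands.
Duty = $206,569.44 × 4.5% + 1,458 × $0.67 = $10,272.48.
Line 2 (4265.13.54, Ravius, 3,107 liters, $20,910.11):
Base rate for 4265.13.54 is 15.5% + $2.22/liter.
Origin Ravius qualifies under the Karoria–Ravius agreement and 4265.13.54 is covered: preferential rate Free applies instead.
Duty = $20,910.11 × 0% = $0.00.
Line 3 (3308.84.41, Junia, 3,073 m², $658,728.28):
Base rate for 3308.84.41 is 33%.
3308.84.41 has an FTA preferential rate, but origin Junia is not Ravius; base rate stands.
The additional-duty order on 3308.84.41 targets Narova, not Junia; it does not apply.
Duty = $658,728.28 × 33% = $217,380.33.
Total = $10,272.48 + $0.00 + $217,380.33 = $227,652.81.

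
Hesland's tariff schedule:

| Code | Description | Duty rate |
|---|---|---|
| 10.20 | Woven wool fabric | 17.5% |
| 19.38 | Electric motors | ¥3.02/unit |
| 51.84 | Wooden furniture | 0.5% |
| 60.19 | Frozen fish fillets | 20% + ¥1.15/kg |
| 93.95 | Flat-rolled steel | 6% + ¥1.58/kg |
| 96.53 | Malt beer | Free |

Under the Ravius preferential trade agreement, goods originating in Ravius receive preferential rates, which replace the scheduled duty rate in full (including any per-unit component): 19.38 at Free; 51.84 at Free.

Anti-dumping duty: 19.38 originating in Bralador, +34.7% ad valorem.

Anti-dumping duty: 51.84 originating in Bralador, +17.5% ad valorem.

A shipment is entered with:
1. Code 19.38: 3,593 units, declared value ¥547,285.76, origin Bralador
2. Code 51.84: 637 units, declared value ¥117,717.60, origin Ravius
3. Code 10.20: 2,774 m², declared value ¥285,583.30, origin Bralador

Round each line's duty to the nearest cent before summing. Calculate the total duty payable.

¥250,736.10

Line 1 (19.38, Bralador, 3,593 units, ¥547,285.76):
Base rate for 19.38 is ¥3.02/unit.
19.38 has an FTA preferential rate, but origin Bralador is not Ravius; base rate stands.
Additional duty on 19.38 from Bralador: +34.7% ad valorem. Applied ad valorem rate = 34.7%.
Duty = ¥547,285.76 × 34.7% + 3,593 × ¥3.02 = ¥200,759.02.
Line 2 (51.84, Ravius, 637 units, ¥117,717.60):
Base rate for 51.84 is 0.5%.
Origin Ravius qualifies under the Hesland–Ravius agreement and 51.84 is covered: preferential rate Free applies instead.
The additional-duty order on 51.84 targets Bralador, not Ravius; it does not apply.
Duty = ¥117,717.60 × 0% = ¥0.00.
Line 3 (10.20, Bralador, 2,774 m², ¥285,583.30):
Base rate for 10.20 is 17.5%.
Duty = ¥285,583.30 × 17.5% = ¥49,977.08.
Total = ¥200,759.02 + ¥0.00 + ¥49,977.08 = ¥250,736.10.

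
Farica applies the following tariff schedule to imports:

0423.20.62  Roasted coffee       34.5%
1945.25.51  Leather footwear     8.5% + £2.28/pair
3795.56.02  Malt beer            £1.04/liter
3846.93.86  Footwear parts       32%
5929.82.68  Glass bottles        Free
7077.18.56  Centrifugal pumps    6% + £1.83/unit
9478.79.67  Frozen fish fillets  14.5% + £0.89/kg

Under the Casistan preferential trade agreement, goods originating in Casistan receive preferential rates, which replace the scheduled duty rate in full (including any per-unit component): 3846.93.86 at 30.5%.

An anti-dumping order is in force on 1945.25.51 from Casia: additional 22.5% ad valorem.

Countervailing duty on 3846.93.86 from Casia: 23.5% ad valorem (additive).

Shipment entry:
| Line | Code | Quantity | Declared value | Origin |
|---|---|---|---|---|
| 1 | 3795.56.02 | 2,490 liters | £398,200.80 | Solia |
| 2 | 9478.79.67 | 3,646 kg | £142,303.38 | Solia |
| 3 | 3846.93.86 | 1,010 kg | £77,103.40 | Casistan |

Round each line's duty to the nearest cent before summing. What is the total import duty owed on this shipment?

£49,985.07

Line 1 (3795.56.02, Solia, 2,490 liters, £398,200.80):
Base rate for 3795.56.02 is £1.04/liter.
Duty = 2,490 × £1.04 = £2,589.60.
Line 2 (9478.79.67, Solia, 3,646 kg, £142,303.38):
Base rate for 9478.79.67 is 14.5% + £0.89/kg.
Duty = £142,303.38 × 14.5% + 3,646 × £0.89 = £23,878.93.
Line 3 (3846.93.86, Casistan, 1,010 kg, £77,103.40):
Base rate for 3846.93.86 is 32%.
Origin Casistan qualifies under the Farica–Casistan agreement and 3846.93.86 is covered: preferential rate 30.5% applies instead.
The additional-duty order on 3846.93.86 targets Casia, not Casistan; it does not apply.
Duty = £77,103.40 × 30.5% = £23,516.54.
Total = £2,589.60 + £23,878.93 + £23,516.54 = £49,985.07.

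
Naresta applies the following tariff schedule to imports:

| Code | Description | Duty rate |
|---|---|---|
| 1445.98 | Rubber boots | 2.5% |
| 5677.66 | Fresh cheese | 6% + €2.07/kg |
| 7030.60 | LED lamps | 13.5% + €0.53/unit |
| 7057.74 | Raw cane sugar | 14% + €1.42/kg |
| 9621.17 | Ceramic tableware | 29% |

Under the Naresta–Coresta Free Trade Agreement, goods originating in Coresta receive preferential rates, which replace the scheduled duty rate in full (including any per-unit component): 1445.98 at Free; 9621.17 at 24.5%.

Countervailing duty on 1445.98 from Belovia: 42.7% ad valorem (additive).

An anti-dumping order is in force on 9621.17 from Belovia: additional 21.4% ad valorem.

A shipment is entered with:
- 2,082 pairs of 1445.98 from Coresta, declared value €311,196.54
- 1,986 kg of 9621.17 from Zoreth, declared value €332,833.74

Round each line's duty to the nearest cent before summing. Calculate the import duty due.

€96,521.78

Line 1 (1445.98, Coresta, 2,082 pairs, €311,196.54):
Base rate for 1445.98 is 2.5%.
Origin Coresta qualifies under the Naresta–Coresta agreement and 1445.98 is covered: preferential rate Free applies instead.
The additional-duty order on 1445.98 targets Belovia, not Coresta; it does not apply.
Duty = €311,196.54 × 0% = €0.00.
Line 2 (9621.17, Zoreth, 1,986 kg, €332,833.74):
Base rate for 9621.17 is 29%.
9621.17 has an FTA preferential rate, but origin Zoreth is not Coresta; base rate stands.
The additional-duty order on 9621.17 targets Belovia, not Zoreth; it does not apply.
Duty = €332,833.74 × 29% = €96,521.78.
Total = €0.00 + €96,521.78 = €96,521.78.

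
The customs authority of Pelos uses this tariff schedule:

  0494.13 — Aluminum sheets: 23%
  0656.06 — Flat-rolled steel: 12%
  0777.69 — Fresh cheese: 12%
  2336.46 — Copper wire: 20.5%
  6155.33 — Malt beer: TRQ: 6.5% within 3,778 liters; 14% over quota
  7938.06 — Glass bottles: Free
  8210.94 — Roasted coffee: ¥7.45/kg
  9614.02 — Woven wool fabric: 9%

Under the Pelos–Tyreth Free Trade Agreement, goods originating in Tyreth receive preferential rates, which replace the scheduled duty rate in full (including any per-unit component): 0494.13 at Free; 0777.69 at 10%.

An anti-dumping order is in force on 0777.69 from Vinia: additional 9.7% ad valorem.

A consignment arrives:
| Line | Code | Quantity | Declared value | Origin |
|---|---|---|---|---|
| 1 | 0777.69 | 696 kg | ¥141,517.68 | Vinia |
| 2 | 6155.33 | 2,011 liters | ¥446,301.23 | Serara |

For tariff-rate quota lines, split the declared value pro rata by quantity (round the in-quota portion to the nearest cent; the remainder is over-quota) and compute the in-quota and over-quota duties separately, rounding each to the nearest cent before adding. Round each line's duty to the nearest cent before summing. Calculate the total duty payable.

Line 1 (0777.69, Vinia, 696 kg, ¥141,517.68):
Base rate for 0777.69 is 12%.
0777.69 has an FTA preferential rate, but origin Vinia is not Tyreth; base rate stands.
Additional duty on 0777.69 from Vinia: +9.7%. Applied ad valorem rate: 12% + 9.7% = 21.7%.
Duty = ¥141,517.68 × 21.7% = ¥30,709.34.
Line 2 (6155.33, Serara, 2,011 liters, ¥446,301.23):
Code 6155.33 is under a tariff-rate quota (threshold 3,778 liters). Quantity 2,011 liters is within the quota, so the in-quota rate 6.5% applies to the full value.
Duty = ¥446,301.23 × 6.5% = ¥29,009.58.
Total = ¥30,709.34 + ¥29,009.58 = ¥59,718.92.

¥59,718.92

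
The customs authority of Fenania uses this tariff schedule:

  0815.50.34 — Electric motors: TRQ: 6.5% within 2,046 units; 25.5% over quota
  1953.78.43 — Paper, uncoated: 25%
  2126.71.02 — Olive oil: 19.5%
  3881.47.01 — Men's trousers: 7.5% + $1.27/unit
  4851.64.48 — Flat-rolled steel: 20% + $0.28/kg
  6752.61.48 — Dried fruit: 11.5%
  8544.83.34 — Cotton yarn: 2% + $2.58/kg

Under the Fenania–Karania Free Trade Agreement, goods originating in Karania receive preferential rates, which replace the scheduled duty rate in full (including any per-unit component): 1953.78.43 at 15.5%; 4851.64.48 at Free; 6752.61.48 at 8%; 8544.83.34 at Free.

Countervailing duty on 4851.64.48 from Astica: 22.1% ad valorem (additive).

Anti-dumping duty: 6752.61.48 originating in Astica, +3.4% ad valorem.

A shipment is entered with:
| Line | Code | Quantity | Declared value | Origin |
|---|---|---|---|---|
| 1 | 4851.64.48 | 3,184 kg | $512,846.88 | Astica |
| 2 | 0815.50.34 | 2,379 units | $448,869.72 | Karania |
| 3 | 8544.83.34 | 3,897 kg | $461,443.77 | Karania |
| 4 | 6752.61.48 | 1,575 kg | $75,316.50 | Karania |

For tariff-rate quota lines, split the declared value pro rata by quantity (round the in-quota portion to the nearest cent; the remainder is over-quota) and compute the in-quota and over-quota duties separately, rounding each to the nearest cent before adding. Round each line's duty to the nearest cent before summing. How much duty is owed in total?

$263,939.69

Line 1 (4851.64.48, Astica, 3,184 kg, $512,846.88):
Base rate for 4851.64.48 is 20% + $0.28/kg.
4851.64.48 has an FTA preferential rate, but origin Astica is not Karania; base rate stands.
Additional duty on 4851.64.48 from Astica: +22.1%. Applied ad valorem rate: 20% + 22.1% = 42.1%.
Duty = $512,846.88 × 42.1% + 3,184 × $0.28 = $216,800.06.
Line 2 (0815.50.34, Karania, 2,379 units, $448,869.72):
Code 0815.50.34 is under a tariff-rate quota (threshold 2,046 units). In-quota: 2,046 units at 6.5%; over-quota: 333 units at 25.5%.
Pro-rata value split: in-quota = $448,869.72 × 2,046/2,379 = $386,039.28; over-quota = $448,869.72 − $386,039.28 = $62,830.44.
In-quota duty = $386,039.28 × 6.5% = $25,092.55. Over-quota duty = $62,830.44 × 25.5% = $16,021.76.
Line duty = $25,092.55 + $16,021.76 = $41,114.31.
Line 3 (8544.83.34, Karania, 3,897 kg, $461,443.77):
Base rate for 8544.83.34 is 2% + $2.58/kg.
Origin Karania qualifies under the Fenania–Karania agreement and 8544.83.34 is covered: preferential rate Free applies instead.
Duty = $461,443.77 × 0% = $0.00.
Line 4 (6752.61.48, Karania, 1,575 kg, $75,316.50):
Base rate for 6752.61.48 is 11.5%.
Origin Karania qualifies under the Fenania–Karania agreement and 6752.61.48 is covered: preferential rate 8% applies instead.
The additional-duty order on 6752.61.48 targets Astica, not Karania; it does not apply.
Duty = $75,316.50 × 8% = $6,025.32.
Total = $216,800.06 + $41,114.31 + $0.00 + $6,025.32 = $263,939.69.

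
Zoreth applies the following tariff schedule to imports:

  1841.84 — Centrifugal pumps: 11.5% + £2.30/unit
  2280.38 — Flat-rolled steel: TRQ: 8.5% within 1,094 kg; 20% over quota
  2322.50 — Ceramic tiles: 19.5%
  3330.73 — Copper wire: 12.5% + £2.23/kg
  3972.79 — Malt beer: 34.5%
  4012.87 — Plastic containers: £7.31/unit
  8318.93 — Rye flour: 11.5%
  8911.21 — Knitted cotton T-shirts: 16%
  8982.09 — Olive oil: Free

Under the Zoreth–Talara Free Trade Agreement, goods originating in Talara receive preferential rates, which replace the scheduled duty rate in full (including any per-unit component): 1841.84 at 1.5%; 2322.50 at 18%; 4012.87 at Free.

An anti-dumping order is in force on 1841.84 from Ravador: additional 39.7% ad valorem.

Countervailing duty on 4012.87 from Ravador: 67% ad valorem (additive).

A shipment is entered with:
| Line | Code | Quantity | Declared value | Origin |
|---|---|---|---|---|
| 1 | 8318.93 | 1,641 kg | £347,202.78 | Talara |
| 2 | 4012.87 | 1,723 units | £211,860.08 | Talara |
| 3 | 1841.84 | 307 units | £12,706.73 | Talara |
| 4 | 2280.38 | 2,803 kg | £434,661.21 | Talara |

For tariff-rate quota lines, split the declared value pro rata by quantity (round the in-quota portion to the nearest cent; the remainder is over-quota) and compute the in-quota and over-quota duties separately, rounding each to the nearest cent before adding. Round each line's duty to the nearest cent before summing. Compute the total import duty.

Line 1 (8318.93, Talara, 1,641 kg, £347,202.78):
Base rate for 8318.93 is 11.5%.
Origin Talara is the FTA partner but 8318.93 is not on the preference list; base rate stands.
Duty = £347,202.78 × 11.5% = £39,928.32.
Line 2 (4012.87, Talara, 1,723 units, £211,860.08):
Base rate for 4012.87 is £7.31/unit.
Origin Talara qualifies under the Zoreth–Talara agreement and 4012.87 is covered: preferential rate Free applies instead.
The additional-duty order on 4012.87 targets Ravador, not Talara; it does not apply.
Duty = £211,860.08 × 0% = £0.00.
Line 3 (1841.84, Talara, 307 units, £12,706.73):
Base rate for 1841.84 is 11.5% + £2.30/unit.
Origin Talara qualifies under the Zoreth–Talara agreement and 1841.84 is covered: preferential rate 1.5% applies instead.
The additional-duty order on 1841.84 targets Ravador, not Talara; it does not apply.
Duty = £12,706.73 × 1.5% = £190.60.
Line 4 (2280.38, Talara, 2,803 kg, £434,661.21):
Code 2280.38 is under a tariff-rate quota (threshold 1,094 kg). In-quota: 1,094 kg at 8.5%; over-quota: 1,709 kg at 20%.
Pro-rata value split: in-quota = £434,661.21 × 1,094/2,803 = £169,646.58; over-quota = £434,661.21 − £169,646.58 = £265,014.63.
In-quota duty = £169,646.58 × 8.5% = £14,419.96. Over-quota duty = £265,014.63 × 20% = £53,002.93.
Line duty = £14,419.96 + £53,002.93 = £67,422.89.
Total = £39,928.32 + £0.00 + £190.60 + £67,422.89 = £107,541.81.

£107,541.81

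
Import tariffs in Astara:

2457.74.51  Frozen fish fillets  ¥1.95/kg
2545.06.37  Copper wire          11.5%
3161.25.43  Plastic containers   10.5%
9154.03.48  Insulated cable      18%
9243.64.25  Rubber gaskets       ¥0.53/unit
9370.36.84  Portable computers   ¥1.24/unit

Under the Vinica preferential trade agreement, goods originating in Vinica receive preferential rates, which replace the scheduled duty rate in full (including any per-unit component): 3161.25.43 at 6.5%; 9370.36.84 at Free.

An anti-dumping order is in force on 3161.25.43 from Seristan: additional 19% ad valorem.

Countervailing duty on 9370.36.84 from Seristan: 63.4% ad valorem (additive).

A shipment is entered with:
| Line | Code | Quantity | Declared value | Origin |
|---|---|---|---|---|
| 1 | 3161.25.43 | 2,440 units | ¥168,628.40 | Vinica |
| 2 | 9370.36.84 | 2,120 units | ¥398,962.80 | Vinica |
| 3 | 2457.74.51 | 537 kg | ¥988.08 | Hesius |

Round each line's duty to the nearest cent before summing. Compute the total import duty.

¥12,008.00

Line 1 (3161.25.43, Vinica, 2,440 units, ¥168,628.40):
Base rate for 3161.25.43 is 10.5%.
Origin Vinica qualifies under the Astara–Vinica agreement and 3161.25.43 is covered: preferential rate 6.5% applies instead.
The additional-duty order on 3161.25.43 targets Seristan, not Vinica; it does not apply.
Duty = ¥168,628.40 × 6.5% = ¥10,960.85.
Line 2 (9370.36.84, Vinica, 2,120 units, ¥398,962.80):
Base rate for 9370.36.84 is ¥1.24/unit.
Origin Vinica qualifies under the Astara–Vinica agreement and 9370.36.84 is covered: preferential rate Free applies instead.
The additional-duty order on 9370.36.84 targets Seristan, not Vinica; it does not apply.
Duty = ¥398,962.80 × 0% = ¥0.00.
Line 3 (2457.74.51, Hesius, 537 kg, ¥988.08):
Base rate for 2457.74.51 is ¥1.95/kg.
Duty = 537 × ¥1.95 = ¥1,047.15.
Total = ¥10,960.85 + ¥0.00 + ¥1,047.15 = ¥12,008.00.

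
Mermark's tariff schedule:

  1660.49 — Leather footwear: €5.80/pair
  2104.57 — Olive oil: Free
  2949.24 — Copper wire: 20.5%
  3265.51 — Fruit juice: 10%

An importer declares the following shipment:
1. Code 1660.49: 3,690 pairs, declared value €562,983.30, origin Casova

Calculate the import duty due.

€21,402.00

Line 1 (1660.49, Casova, 3,690 pairs, €562,983.30):
Base rate for 1660.49 is €5.80/pair.
Duty = 3,690 × €5.80 = €21,402.00.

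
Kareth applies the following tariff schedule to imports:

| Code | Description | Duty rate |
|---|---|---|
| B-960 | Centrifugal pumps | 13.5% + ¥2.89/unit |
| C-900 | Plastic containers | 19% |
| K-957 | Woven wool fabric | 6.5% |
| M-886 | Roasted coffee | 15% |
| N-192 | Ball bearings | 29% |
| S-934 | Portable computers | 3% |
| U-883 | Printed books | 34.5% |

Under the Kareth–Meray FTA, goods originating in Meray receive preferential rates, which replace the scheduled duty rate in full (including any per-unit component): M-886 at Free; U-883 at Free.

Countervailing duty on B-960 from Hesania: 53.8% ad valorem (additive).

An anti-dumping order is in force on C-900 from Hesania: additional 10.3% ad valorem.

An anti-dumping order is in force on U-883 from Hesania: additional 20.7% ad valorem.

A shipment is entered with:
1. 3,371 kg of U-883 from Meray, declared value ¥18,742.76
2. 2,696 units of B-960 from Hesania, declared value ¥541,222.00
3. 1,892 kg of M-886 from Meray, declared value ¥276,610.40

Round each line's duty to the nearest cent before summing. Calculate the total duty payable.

¥372,033.85

Line 1 (U-883, Meray, 3,371 kg, ¥18,742.76):
Base rate for U-883 is 34.5%.
Origin Meray qualifies under the Kareth–Meray agreement and U-883 is covered: preferential rate Free applies instead.
The additional-duty order on U-883 targets Hesania, not Meray; it does not apply.
Duty = ¥18,742.76 × 0% = ¥0.00.
Line 2 (B-960, Hesania, 2,696 units, ¥541,222.00):
Base rate for B-960 is 13.5% + ¥2.89/unit.
Additional duty on B-960 from Hesania: +53.8%. Applied ad valorem rate: 13.5% + 53.8% = 67.3%.
Duty = ¥541,222.00 × 67.3% + 2,696 × ¥2.89 = ¥372,033.85.
Line 3 (M-886, Meray, 1,892 kg, ¥276,610.40):
Base rate for M-886 is 15%.
Origin Meray qualifies under the Kareth–Meray agreement and M-886 is covered: preferential rate Free applies instead.
Duty = ¥276,610.40 × 0% = ¥0.00.
Total = ¥0.00 + ¥372,033.85 + ¥0.00 = ¥372,033.85.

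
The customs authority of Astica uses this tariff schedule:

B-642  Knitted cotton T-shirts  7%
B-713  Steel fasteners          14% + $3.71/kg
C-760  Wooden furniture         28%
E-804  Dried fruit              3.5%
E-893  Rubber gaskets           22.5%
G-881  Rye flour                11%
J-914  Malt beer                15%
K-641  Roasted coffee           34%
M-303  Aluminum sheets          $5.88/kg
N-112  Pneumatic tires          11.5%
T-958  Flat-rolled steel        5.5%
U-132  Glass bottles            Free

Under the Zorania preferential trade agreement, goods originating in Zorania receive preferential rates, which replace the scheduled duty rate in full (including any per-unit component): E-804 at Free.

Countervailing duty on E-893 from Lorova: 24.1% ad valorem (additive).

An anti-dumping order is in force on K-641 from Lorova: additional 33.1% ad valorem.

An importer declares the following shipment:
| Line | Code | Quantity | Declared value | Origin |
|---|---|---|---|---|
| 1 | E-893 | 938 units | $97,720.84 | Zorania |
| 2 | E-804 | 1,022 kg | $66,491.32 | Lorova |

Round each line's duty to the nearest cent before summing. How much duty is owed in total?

$24,314.39

Line 1 (E-893, Zorania, 938 units, $97,720.84):
Base rate for E-893 is 22.5%.
Origin Zorania is the FTA partner but E-893 is not on the preference list; base rate stands.
The additional-duty order on E-893 targets Lorova, not Zorania; it does not apply.
Duty = $97,720.84 × 22.5% = $21,987.19.
Line 2 (E-804, Lorova, 1,022 kg, $66,491.32):
Base rate for E-804 is 3.5%.
E-804 has an FTA preferential rate, but origin Lorova is not Zorania; base rate stands.
Duty = $66,491.32 × 3.5% = $2,327.20.
Total = $21,987.19 + $2,327.20 = $24,314.39.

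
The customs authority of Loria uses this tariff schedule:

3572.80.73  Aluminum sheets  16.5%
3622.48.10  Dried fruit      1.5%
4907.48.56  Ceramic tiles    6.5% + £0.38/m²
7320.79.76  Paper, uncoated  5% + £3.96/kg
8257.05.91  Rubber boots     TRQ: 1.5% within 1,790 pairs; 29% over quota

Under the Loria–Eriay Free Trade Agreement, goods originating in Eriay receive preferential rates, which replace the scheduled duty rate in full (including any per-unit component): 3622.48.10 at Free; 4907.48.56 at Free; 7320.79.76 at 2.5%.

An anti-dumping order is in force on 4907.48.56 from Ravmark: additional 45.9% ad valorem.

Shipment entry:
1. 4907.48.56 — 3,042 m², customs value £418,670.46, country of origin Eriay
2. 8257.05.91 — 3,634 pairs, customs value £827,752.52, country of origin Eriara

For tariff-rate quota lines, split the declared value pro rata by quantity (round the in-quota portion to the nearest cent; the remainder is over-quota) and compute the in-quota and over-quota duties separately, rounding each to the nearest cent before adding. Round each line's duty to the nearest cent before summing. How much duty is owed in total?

£127,923.52

Line 1 (4907.48.56, Eriay, 3,042 m², £418,670.46):
Base rate for 4907.48.56 is 6.5% + £0.38/m².
Origin Eriay qualifies under the Loria–Eriay agreement and 4907.48.56 is covered: preferential rate Free applies instead.
The additional-duty order on 4907.48.56 targets Ravmark, not Eriay; it does not apply.
Duty = £418,670.46 × 0% = £0.00.
Line 2 (8257.05.91, Eriara, 3,634 pairs, £827,752.52):
Code 8257.05.91 is under a tariff-rate quota (threshold 1,790 pairs). In-quota: 1,790 pairs at 1.5%; over-quota: 1,844 pairs at 29%.
Pro-rata value split: in-quota = £827,752.52 × 1,790/3,634 = £407,726.20; over-quota = £827,752.52 − £407,726.20 = £420,026.32.
In-quota duty = £407,726.20 × 1.5% = £6,115.89. Over-quota duty = £420,026.32 × 29% = £121,807.63.
Line duty = £6,115.89 + £121,807.63 = £127,923.52.
Total = £0.00 + £127,923.52 = £127,923.52.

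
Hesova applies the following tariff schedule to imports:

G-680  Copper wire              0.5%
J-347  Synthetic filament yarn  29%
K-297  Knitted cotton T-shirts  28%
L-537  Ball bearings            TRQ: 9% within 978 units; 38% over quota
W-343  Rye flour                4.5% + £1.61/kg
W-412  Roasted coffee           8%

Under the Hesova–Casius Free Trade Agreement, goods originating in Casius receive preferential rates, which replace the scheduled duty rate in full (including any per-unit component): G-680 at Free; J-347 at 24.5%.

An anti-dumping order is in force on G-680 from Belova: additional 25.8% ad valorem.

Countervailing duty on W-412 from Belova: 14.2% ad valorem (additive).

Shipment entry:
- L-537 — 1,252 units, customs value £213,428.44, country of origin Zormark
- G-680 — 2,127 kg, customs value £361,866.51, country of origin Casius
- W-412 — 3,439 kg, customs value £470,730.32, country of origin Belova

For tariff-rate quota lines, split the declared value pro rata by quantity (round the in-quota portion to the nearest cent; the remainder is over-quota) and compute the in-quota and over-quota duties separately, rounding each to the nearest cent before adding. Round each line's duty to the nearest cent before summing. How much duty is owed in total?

Line 1 (L-537, Zormark, 1,252 units, £213,428.44):
Code L-537 is under a tariff-rate quota (threshold 978 units). In-quota: 978 units at 9%; over-quota: 274 units at 38%.
Pro-rata value split: in-quota = £213,428.44 × 978/1,252 = £166,719.66; over-quota = £213,428.44 − £166,719.66 = £46,708.78.
In-quota duty = £166,719.66 × 9% = £15,004.77. Over-quota duty = £46,708.78 × 38% = £17,749.34.
Line duty = £15,004.77 + £17,749.34 = £32,754.11.
Line 2 (G-680, Casius, 2,127 kg, £361,866.51):
Base rate for G-680 is 0.5%.
Origin Casius qualifies under the Hesova–Casius agreement and G-680 is covered: preferential rate Free applies instead.
The additional-duty order on G-680 targets Belova, not Casius; it does not apply.
Duty = £361,866.51 × 0% = £0.00.
Line 3 (W-412, Belova, 3,439 kg, £470,730.32):
Base rate for W-412 is 8%.
Additional duty on W-412 from Belova: +14.2%. Applied ad valorem rate: 8% + 14.2% = 22.2%.
Duty = £470,730.32 × 22.2% = £104,502.13.
Total = £32,754.11 + £0.00 + £104,502.13 = £137,256.24.

£137,256.24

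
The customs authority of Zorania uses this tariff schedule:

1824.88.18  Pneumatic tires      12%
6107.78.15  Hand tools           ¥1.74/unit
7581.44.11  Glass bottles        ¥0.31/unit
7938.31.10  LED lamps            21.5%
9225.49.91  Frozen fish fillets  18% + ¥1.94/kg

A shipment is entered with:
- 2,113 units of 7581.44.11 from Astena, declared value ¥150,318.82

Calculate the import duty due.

¥655.03

Line 1 (7581.44.11, Astena, 2,113 units, ¥150,318.82):
Base rate for 7581.44.11 is ¥0.31/unit.
Duty = 2,113 × ¥0.31 = ¥655.03.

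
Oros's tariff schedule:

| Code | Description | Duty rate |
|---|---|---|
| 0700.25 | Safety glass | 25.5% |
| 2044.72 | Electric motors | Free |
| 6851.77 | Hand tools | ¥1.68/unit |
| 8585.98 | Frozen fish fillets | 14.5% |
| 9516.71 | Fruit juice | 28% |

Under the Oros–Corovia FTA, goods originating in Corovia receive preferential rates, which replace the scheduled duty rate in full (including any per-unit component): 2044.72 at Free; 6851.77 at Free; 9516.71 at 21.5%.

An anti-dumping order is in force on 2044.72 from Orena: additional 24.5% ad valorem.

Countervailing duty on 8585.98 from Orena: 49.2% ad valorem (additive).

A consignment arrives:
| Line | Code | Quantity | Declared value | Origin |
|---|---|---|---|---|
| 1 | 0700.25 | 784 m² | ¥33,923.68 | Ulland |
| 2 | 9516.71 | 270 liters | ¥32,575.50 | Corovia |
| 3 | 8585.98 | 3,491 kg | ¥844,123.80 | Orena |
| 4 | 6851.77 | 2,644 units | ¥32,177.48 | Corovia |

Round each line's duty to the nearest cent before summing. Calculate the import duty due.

Line 1 (0700.25, Ulland, 784 m², ¥33,923.68):
Base rate for 0700.25 is 25.5%.
Duty = ¥33,923.68 × 25.5% = ¥8,650.54.
Line 2 (9516.71, Corovia, 270 liters, ¥32,575.50):
Base rate for 9516.71 is 28%.
Origin Corovia qualifies under the Oros–Corovia agreement and 9516.71 is covered: preferential rate 21.5% applies instead.
Duty = ¥32,575.50 × 21.5% = ¥7,003.73.
Line 3 (8585.98, Orena, 3,491 kg, ¥844,123.80):
Base rate for 8585.98 is 14.5%.
Additional duty on 8585.98 from Orena: +49.2%. Applied ad valorem rate: 14.5% + 49.2% = 63.7%.
Duty = ¥844,123.80 × 63.7% = ¥537,706.86.
Line 4 (6851.77, Corovia, 2,644 units, ¥32,177.48):
Base rate for 6851.77 is ¥1.68/unit.
Origin Corovia qualifies under the Oros–Corovia agreement and 6851.77 is covered: preferential rate Free applies instead.
Duty = ¥32,177.48 × 0% = ¥0.00.
Total = ¥8,650.54 + ¥7,003.73 + ¥537,706.86 + ¥0.00 = ¥553,361.13.

¥553,361.13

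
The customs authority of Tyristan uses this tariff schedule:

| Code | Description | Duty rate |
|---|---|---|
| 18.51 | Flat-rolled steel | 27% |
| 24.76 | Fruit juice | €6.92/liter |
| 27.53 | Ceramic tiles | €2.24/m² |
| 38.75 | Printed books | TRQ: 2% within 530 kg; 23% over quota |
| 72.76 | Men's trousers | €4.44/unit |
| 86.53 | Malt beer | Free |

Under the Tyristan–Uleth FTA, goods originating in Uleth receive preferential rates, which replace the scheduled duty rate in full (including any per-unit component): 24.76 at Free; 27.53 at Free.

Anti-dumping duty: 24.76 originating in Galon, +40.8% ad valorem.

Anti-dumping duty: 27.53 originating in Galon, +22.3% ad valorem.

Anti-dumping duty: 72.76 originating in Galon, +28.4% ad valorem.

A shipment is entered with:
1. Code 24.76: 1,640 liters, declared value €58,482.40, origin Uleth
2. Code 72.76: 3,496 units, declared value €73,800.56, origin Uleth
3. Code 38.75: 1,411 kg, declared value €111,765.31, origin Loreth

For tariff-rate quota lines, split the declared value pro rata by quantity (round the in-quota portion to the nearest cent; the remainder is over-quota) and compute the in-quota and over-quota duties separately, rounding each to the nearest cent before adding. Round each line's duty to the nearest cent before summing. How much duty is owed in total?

€32,412.19

Line 1 (24.76, Uleth, 1,640 liters, €58,482.40):
Base rate for 24.76 is €6.92/liter.
Origin Uleth qualifies under the Tyristan–Uleth agreement and 24.76 is covered: preferential rate Free applies instead.
The additional-duty order on 24.76 targets Galon, not Uleth; it does not apply.
Duty = €58,482.40 × 0% = €0.00.
Line 2 (72.76, Uleth, 3,496 units, €73,800.56):
Base rate for 72.76 is €4.44/unit.
Origin Uleth is the FTA partner but 72.76 is not on the preference list; base rate stands.
The additional-duty order on 72.76 targets Galon, not Uleth; it does not apply.
Duty = 3,496 × €4.44 = €15,522.24.
Line 3 (38.75, Loreth, 1,411 kg, €111,765.31):
Code 38.75 is under a tariff-rate quota (threshold 530 kg). In-quota: 530 kg at 2%; over-quota: 881 kg at 23%.
Pro-rata value split: in-quota = €111,765.31 × 530/1,411 = €41,981.30; over-quota = €111,765.31 − €41,981.30 = €69,784.01.
In-quota duty = €41,981.30 × 2% = €839.63. Over-quota duty = €69,784.01 × 23% = €16,050.32.
Line duty = €839.63 + €16,050.32 = €16,889.95.
Total = €0.00 + €15,522.24 + €16,889.95 = €32,412.19.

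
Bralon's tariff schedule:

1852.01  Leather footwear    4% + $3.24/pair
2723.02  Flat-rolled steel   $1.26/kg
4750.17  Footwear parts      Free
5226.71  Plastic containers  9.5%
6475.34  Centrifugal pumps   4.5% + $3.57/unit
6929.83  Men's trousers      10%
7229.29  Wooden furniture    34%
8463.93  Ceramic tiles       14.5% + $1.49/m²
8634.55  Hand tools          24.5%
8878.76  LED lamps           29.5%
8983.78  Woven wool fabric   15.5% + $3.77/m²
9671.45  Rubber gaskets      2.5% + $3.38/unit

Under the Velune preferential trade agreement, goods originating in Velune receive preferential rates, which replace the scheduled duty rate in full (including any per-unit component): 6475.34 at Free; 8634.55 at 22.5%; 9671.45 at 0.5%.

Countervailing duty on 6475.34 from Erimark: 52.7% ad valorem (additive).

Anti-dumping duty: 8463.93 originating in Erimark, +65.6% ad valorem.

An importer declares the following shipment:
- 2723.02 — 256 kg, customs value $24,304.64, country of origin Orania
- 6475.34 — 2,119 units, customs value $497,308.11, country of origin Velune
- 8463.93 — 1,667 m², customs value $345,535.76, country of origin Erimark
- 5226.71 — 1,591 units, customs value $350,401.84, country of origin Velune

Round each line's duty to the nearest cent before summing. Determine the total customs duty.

Line 1 (2723.02, Orania, 256 kg, $24,304.64):
Base rate for 2723.02 is $1.26/kg.
Duty = 256 × $1.26 = $322.56.
Line 2 (6475.34, Velune, 2,119 units, $497,308.11):
Base rate for 6475.34 is 4.5% + $3.57/unit.
Origin Velune qualifies under the Bralon–Velune agreement and 6475.34 is covered: preferential rate Free applies instead.
The additional-duty order on 6475.34 targets Erimark, not Velune; it does not apply.
Duty = $497,308.11 × 0% = $0.00.
Line 3 (8463.93, Erimark, 1,667 m², $345,535.76):
Base rate for 8463.93 is 14.5% + $1.49/m².
Additional duty on 8463.93 from Erimark: +65.6%. Applied ad valorem rate: 14.5% + 65.6% = 80.1%.
Duty = $345,535.76 × 80.1% + 1,667 × $1.49 = $279,257.97.
Line 4 (5226.71, Velune, 1,591 units, $350,401.84):
Base rate for 5226.71 is 9.5%.
Origin Velune is the FTA partner but 5226.71 is not on the preference list; base rate stands.
Duty = $350,401.84 × 9.5% = $33,288.17.
Total = $322.56 + $0.00 + $279,257.97 + $33,288.17 = $312,868.70.

$312,868.70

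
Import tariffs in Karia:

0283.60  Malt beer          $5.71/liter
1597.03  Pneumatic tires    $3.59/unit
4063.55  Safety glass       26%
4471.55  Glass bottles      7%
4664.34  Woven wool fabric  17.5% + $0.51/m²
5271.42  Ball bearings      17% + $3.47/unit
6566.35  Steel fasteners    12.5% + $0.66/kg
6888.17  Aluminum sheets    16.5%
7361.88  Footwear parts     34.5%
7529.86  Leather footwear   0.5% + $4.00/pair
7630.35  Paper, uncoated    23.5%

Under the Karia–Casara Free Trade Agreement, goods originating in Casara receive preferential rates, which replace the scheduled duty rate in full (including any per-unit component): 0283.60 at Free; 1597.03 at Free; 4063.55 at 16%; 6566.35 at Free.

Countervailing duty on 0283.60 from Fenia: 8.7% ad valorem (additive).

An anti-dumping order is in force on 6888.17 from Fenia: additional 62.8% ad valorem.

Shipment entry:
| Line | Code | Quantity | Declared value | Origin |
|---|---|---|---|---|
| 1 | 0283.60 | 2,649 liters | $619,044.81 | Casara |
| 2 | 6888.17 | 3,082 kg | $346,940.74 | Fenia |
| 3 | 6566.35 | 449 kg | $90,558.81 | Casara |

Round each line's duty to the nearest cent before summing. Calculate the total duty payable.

$275,124.01

Line 1 (0283.60, Casara, 2,649 liters, $619,044.81):
Base rate for 0283.60 is $5.71/liter.
Origin Casara qualifies under the Karia–Casara agreement and 0283.60 is covered: preferential rate Free applies instead.
The additional-duty order on 0283.60 targets Fenia, not Casara; it does not apply.
Duty = $619,044.81 × 0% = $0.00.
Line 2 (6888.17, Fenia, 3,082 kg, $346,940.74):
Base rate for 6888.17 is 16.5%.
Additional duty on 6888.17 from Fenia: +62.8%. Applied ad valorem rate: 16.5% + 62.8% = 79.3%.
Duty = $346,940.74 × 79.3% = $275,124.01.
Line 3 (6566.35, Casara, 449 kg, $90,558.81):
Base rate for 6566.35 is 12.5% + $0.66/kg.
Origin Casara qualifies under the Karia–Casara agreement and 6566.35 is covered: preferential rate Free applies instead.
Duty = $90,558.81 × 0% = $0.00.
Total = $0.00 + $275,124.01 + $0.00 = $275,124.01.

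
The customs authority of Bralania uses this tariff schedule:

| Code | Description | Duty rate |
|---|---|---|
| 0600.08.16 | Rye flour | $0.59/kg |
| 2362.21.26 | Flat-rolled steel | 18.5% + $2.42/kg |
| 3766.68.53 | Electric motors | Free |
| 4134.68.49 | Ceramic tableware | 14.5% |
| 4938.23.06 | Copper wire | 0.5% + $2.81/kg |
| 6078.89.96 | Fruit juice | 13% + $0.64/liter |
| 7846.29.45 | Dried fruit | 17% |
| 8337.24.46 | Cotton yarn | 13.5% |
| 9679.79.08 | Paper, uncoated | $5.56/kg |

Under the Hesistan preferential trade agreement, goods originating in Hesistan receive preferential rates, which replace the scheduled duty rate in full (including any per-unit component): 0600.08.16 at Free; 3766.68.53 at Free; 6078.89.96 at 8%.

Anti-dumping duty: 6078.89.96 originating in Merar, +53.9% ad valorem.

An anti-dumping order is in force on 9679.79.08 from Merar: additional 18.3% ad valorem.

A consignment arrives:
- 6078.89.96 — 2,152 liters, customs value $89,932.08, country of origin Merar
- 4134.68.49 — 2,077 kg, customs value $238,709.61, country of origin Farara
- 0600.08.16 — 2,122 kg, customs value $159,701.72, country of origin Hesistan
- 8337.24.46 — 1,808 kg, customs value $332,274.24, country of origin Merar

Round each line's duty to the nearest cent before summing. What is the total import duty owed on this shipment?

Line 1 (6078.89.96, Merar, 2,152 liters, $89,932.08):
Base rate for 6078.89.96 is 13% + $0.64/liter.
6078.89.96 has an FTA preferential rate, but origin Merar is not Hesistan; base rate stands.
Additional duty on 6078.89.96 from Merar: +53.9%. Applied ad valorem rate: 13% + 53.9% = 66.9%.
Duty = $89,932.08 × 66.9% + 2,152 × $0.64 = $61,541.84.
Line 2 (4134.68.49, Farara, 2,077 kg, $238,709.61):
Base rate for 4134.68.49 is 14.5%.
Duty = $238,709.61 × 14.5% = $34,612.89.
Line 3 (0600.08.16, Hesistan, 2,122 kg, $159,701.72):
Base rate for 0600.08.16 is $0.59/kg.
Origin Hesistan qualifies under the Bralania–Hesistan agreement and 0600.08.16 is covered: preferential rate Free applies instead.
Duty = $159,701.72 × 0% = $0.00.
Line 4 (8337.24.46, Merar, 1,808 kg, $332,274.24):
Base rate for 8337.24.46 is 13.5%.
Duty = $332,274.24 × 13.5% = $44,857.02.
Total = $61,541.84 + $34,612.89 + $0.00 + $44,857.02 = $141,011.75.

$141,011.75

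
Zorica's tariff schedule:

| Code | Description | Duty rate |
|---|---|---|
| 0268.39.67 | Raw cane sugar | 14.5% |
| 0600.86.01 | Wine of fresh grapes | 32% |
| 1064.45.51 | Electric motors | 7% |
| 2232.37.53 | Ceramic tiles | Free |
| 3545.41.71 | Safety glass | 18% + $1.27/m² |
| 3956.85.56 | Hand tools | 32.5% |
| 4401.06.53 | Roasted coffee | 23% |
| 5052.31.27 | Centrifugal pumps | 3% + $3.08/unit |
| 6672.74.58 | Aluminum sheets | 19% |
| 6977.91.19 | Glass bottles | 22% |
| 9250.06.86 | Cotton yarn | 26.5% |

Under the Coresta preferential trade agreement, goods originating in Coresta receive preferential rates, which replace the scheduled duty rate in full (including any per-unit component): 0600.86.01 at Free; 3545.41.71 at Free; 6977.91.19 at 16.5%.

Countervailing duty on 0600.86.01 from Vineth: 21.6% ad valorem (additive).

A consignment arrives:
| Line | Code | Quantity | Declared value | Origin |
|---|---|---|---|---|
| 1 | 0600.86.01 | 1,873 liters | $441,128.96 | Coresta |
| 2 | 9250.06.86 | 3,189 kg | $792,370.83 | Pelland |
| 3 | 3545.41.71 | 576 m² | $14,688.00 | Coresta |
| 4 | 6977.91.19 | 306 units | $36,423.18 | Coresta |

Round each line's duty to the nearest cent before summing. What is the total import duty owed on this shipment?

$215,988.09

Line 1 (0600.86.01, Coresta, 1,873 liters, $441,128.96):
Base rate for 0600.86.01 is 32%.
Origin Coresta qualifies under the Zorica–Coresta agreement and 0600.86.01 is covered: preferential rate Free applies instead.
The additional-duty order on 0600.86.01 targets Vineth, not Coresta; it does not apply.
Duty = $441,128.96 × 0% = $0.00.
Line 2 (9250.06.86, Pelland, 3,189 kg, $792,370.83):
Base rate for 9250.06.86 is 26.5%.
Duty = $792,370.83 × 26.5% = $209,978.27.
Line 3 (3545.41.71, Coresta, 576 m², $14,688.00):
Base rate for 3545.41.71 is 18% + $1.27/m².
Origin Coresta qualifies under the Zorica–Coresta agreement and 3545.41.71 is covered: preferential rate Free applies instead.
Duty = $14,688.00 × 0% = $0.00.
Line 4 (6977.91.19, Coresta, 306 units, $36,423.18):
Base rate for 6977.91.19 is 22%.
Origin Coresta qualifies under the Zorica–Coresta agreement and 6977.91.19 is covered: preferential rate 16.5% applies instead.
Duty = $36,423.18 × 16.5% = $6,009.82.
Total = $0.00 + $209,978.27 + $0.00 + $6,009.82 = $215,988.09.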